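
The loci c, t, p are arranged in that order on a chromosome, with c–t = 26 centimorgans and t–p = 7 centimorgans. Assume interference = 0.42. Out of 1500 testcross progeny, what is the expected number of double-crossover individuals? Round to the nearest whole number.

16

Map distances give recombination frequencies of 0.260 and 0.070 for the two intervals.
With interference 0.42 (so coincidence = 0.58), expected double-crossover frequency = 0.260 × 0.070 × 0.58 = 0.01056.
Expected number = 0.01056 × 1500 = 15.83 ≈ 16.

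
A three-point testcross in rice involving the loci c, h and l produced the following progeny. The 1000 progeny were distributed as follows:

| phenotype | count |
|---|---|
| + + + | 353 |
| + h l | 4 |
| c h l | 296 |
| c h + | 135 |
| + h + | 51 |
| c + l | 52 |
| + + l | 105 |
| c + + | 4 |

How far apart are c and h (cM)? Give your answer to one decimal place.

The two most frequent reciprocal classes, c h l and + + +, are the parental types, so the F1 was c h l / + + +.
The two rarest classes, + h l and c + +, are the double crossovers. Comparing them with the parentals, only the c allele has switched, so c is the middle locus and the order is h – c – l.
Crossovers in the h–c interval produce the single-crossover classes c + l and + h + (52 + 51 = 103) plus the double crossovers (8).
RF(h–c) = (103 + 8) / 1000 = 111/1000 = 0.1110 → 11.1 cM.

11.1 cM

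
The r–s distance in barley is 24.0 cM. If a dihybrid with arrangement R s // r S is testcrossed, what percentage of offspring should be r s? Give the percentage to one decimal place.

12.0%

A map distance of 24.0 cM corresponds to a recombination frequency of 0.240.
The F1 is R s / r S, so r s is a recombinant gamete class with expected frequency r/2 = 0.240/2 = 0.1200.
That is 0.1200 = 12.0% of the progeny.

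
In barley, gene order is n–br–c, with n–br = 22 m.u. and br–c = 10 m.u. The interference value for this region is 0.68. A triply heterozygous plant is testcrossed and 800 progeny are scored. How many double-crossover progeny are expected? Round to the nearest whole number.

6

Map distances give recombination frequencies of 0.220 and 0.100 for the two intervals.
With interference 0.68 (so coincidence = 0.32), expected double-crossover frequency = 0.220 × 0.100 × 0.32 = 0.00704.
Expected number = 0.00704 × 800 = 5.63 ≈ 6.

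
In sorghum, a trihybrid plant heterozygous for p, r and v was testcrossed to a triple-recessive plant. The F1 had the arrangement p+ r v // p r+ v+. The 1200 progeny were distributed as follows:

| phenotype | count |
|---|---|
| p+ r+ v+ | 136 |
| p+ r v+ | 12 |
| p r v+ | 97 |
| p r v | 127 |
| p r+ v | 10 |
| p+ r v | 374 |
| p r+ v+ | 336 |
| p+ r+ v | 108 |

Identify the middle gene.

v

The two rarest classes, p+ r v+ and p r+ v, are the double crossovers. Comparing them with the parentals, only the v allele has switched, so v is the middle locus and the order is p – v – r.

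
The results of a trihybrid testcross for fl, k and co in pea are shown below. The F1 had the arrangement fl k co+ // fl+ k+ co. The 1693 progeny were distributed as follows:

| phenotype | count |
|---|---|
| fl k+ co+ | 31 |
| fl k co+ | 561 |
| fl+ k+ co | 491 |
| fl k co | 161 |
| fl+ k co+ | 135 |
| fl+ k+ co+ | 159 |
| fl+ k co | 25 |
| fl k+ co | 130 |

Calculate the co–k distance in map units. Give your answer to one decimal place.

The two rarest classes, fl k+ co+ and fl+ k co, are the double crossovers. Comparing them with the parentals, only the k allele has switched, so k is the middle locus and the order is co – k – fl.
Crossovers in the co–k interval produce the single-crossover classes fl k co and fl+ k+ co+ (161 + 159 = 320) plus the double crossovers (56).
RF(co–k) = (320 + 56) / 1693 = 376/1693 = 0.2221 → 22.2 map units.

22.2 map units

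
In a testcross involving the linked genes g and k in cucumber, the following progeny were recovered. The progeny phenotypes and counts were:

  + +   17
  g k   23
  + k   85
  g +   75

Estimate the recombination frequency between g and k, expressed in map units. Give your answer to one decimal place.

The two most frequent classes, + k (85) and g + (75), are the parental types, so the F1 was + k / g +.
The recombinant classes are + + and g k: 17 + 23 = 40.
Recombination frequency = 40/200 = 0.2000 ≈ 20.0%, i.e. 20.0 map units.

20.0 map units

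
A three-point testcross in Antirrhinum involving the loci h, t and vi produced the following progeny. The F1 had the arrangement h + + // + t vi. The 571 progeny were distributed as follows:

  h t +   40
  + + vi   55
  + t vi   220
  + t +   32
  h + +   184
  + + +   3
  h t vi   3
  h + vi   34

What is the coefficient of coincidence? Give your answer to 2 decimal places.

The two rarest classes, + + + and h t vi, are the double crossovers. Comparing them with the parentals, only the h allele has switched, so h is the middle locus and the order is t – h – vi.
t–h: (95 + 6)/571 = 0.1769; h–vi: (66 + 6)/571 = 0.1261.
Expected DCO frequency = 0.1769 × 0.1261 ≈ 0.02231; observed = 6/571 ≈ 0.01051.
Coefficient of coincidence = 0.01051/0.02231 ≈ 0.47.

0.47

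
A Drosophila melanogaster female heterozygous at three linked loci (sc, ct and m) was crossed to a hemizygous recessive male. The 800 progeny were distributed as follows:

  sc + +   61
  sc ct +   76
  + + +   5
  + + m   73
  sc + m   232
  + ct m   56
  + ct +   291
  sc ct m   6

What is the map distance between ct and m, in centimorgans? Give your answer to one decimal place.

16.0 centimorgans

The two most frequent reciprocal classes, + ct + and sc + m, are the parental types, so the F1 was + ct + / sc + m.
The two rarest classes, + + + and sc ct m, are the double crossovers. Comparing them with the parentals, only the ct allele has switched, so ct is the middle locus and the order is m – ct – sc.
Crossovers in the m–ct interval produce the single-crossover classes + ct m and sc + + (56 + 61 = 117) plus the double crossovers (11).
RF(m–ct) = (117 + 11) / 800 = 128/800 = 0.1600 → 16.0 centimorgans.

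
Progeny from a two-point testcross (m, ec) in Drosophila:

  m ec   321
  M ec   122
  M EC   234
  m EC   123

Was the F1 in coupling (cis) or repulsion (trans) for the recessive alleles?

cis

The two most frequent classes are M EC (234) and m ec (321); these are the parental (non-recombinant) types.
So the F1 carried M EC on one chromosome and m ec on the other — the recessive alleles are on the same chromosome (cis / coupling).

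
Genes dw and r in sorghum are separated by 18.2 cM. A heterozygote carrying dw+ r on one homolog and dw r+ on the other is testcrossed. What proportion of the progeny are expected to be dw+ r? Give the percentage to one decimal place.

A map distance of 18.2 cM corresponds to a recombination frequency of 0.182.
The F1 is dw+ r / dw r+, so dw+ r is a parental gamete class with expected frequency (1 − r)/2 = 0.818/2 = 0.4090.
That is 0.4090 = 40.9% of the progeny.

40.9%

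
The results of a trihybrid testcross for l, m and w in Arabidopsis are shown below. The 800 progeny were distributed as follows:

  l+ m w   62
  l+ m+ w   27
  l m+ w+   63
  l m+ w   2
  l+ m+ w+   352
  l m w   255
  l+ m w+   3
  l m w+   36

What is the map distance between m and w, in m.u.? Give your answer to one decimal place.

The two most frequent reciprocal classes, l+ m+ w+ and l m w, are the parental types, so the F1 was l+ m+ w+ / l m w.
The two rarest classes, l+ m w+ and l m+ w, are the double crossovers. Comparing them with the parentals, only the m allele has switched, so m is the middle locus and the order is w – m – l.
Crossovers in the w–m interval produce the single-crossover classes l+ m+ w and l m w+ (27 + 36 = 63) plus the double crossovers (5).
RF(w–m) = (63 + 5) / 800 = 68/800 = 0.0850 → 8.5 m.u.

8.5 m.u.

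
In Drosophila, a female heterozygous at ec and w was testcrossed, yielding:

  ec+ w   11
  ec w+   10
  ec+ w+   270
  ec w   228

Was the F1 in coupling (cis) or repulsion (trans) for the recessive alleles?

cis

The two most frequent classes are ec+ w+ (270) and ec w (228); these are the parental (non-recombinant) types.
So the F1 carried ec+ w+ on one chromosome and ec w on the other — the recessive alleles are on the same chromosome (cis / coupling).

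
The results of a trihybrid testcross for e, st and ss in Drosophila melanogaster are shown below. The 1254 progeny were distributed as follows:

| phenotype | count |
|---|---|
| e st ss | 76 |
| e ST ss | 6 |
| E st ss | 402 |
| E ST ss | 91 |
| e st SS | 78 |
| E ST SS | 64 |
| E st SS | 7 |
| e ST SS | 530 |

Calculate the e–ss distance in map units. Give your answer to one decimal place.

The two most frequent reciprocal classes, e ST SS and E st ss, are the parental types, so the F1 was e ST SS / E st ss.
The two rarest classes, e ST ss and E st SS, are the double crossovers. Comparing them with the parentals, only the ss allele has switched, so ss is the middle locus and the order is e – ss – st.
Crossovers in the e–ss interval produce the single-crossover classes E ST SS and e st ss (64 + 76 = 140) plus the double crossovers (13).
RF(e–ss) = (140 + 13) / 1254 = 153/1254 = 0.1220 → 12.2 map units.

12.2 map units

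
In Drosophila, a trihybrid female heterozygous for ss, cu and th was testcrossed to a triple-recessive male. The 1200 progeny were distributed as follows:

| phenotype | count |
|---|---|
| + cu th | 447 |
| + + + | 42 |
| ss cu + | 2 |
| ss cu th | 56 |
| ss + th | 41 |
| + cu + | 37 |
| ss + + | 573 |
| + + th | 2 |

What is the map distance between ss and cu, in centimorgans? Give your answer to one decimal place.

The two most frequent reciprocal classes, ss + + and + cu th, are the parental types, so the F1 was ss + + / + cu th.
The two rarest classes, ss cu + and + + th, are the double crossovers. Comparing them with the parentals, only the cu allele has switched, so cu is the middle locus and the order is th – cu – ss.
Crossovers in the cu–ss interval produce the single-crossover classes + + + and ss cu th (42 + 56 = 98) plus the double crossovers (4).
RF(cu–ss) = (98 + 4) / 1200 = 102/1200 = 0.0850 → 8.5 centimorgans.

8.5 centimorgans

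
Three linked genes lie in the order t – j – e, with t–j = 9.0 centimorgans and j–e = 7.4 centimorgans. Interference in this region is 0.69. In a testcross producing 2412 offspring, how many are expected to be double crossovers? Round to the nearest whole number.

Map distances give recombination frequencies of 0.090 and 0.074 for the two intervals.
With interference 0.69 (so coincidence = 0.31), expected double-crossover frequency = 0.090 × 0.074 × 0.31 = 0.00206.
Expected number = 0.00206 × 2412 = 4.98 ≈ 5.

5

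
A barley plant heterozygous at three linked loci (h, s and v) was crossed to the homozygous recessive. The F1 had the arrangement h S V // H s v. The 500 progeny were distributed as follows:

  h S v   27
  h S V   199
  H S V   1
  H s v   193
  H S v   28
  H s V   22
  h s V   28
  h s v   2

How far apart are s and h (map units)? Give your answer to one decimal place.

11.8 map units

The two rarest classes, H S V and h s v, are the double crossovers. Comparing them with the parentals, only the h allele has switched, so h is the middle locus and the order is s – h – v.
Crossovers in the s–h interval produce the single-crossover classes h s V and H S v (28 + 28 = 56) plus the double crossovers (3).
RF(s–h) = (56 + 3) / 500 = 59/500 = 0.1180 → 11.8 map units.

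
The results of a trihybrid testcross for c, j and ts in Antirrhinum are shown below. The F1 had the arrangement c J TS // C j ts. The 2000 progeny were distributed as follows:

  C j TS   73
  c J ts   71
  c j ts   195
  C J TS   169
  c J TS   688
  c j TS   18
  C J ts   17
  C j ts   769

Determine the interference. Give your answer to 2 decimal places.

0.02

The two rarest classes, c j TS and C J ts, are the double crossovers. Comparing them with the parentals, only the j allele has switched, so j is the middle locus and the order is ts – j – c.
ts–j: (144 + 35)/2000 = 0.0895; j–c: (364 + 35)/2000 = 0.1995.
Expected DCO frequency = 0.0895 × 0.1995 ≈ 0.01786; observed = 35/2000 ≈ 0.01750.
Coefficient of coincidence = 0.01750/0.01786 ≈ 0.98; interference = 1 − 0.98 = 0.02.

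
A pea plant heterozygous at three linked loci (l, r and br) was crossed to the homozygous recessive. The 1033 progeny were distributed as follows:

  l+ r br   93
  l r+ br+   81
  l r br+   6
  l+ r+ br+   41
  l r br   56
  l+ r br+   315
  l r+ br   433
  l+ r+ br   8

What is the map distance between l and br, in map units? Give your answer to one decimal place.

The two most frequent reciprocal classes, l+ r br+ and l r+ br, are the parental types, so the F1 was l+ r br+ / l r+ br.
The two rarest classes, l r br+ and l+ r+ br, are the double crossovers. Comparing them with the parentals, only the l allele has switched, so l is the middle locus and the order is r – l – br.
Crossovers in the l–br interval produce the single-crossover classes l+ r br and l r+ br+ (93 + 81 = 174) plus the double crossovers (14).
RF(l–br) = (174 + 14) / 1033 = 188/1033 = 0.1820 → 18.2 map units.

18.2 map units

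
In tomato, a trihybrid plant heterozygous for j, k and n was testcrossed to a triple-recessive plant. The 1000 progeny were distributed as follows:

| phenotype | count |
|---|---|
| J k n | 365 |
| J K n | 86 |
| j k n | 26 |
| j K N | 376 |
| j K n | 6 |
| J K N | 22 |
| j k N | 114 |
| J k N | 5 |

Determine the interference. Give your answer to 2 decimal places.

The two most frequent reciprocal classes, J k n and j K N, are the parental types, so the F1 was J k n / j K N.
The two rarest classes, J k N and j K n, are the double crossovers. Comparing them with the parentals, only the n allele has switched, so n is the middle locus and the order is k – n – j.
k–n: (200 + 11)/1000 = 0.2110; n–j: (48 + 11)/1000 = 0.0590.
Expected DCO frequency = 0.2110 × 0.0590 ≈ 0.01245; observed = 11/1000 ≈ 0.01100.
Coefficient of coincidence = 0.01100/0.01245 ≈ 0.88; interference = 1 − 0.88 = 0.12.

0.12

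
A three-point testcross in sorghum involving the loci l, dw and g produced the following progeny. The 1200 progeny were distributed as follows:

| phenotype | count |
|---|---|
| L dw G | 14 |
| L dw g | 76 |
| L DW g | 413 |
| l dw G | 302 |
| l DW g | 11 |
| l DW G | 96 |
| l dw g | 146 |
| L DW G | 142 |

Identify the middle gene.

l

The two most frequent reciprocal classes, l dw G and L DW g, are the parental types, so the F1 was l dw G / L DW g.
The two rarest classes, L dw G and l DW g, are the double crossovers. Comparing them with the parentals, only the l allele has switched, so l is the middle locus and the order is g – l – dw.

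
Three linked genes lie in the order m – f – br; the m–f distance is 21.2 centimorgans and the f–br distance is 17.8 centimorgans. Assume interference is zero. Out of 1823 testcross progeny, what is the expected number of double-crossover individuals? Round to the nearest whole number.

69

Map distances give recombination frequencies of 0.212 and 0.178 for the two intervals.
With no interference, expected double-crossover frequency = 0.212 × 0.178 = 0.03774.
Expected number = 0.03774 × 1823 = 68.79 ≈ 69.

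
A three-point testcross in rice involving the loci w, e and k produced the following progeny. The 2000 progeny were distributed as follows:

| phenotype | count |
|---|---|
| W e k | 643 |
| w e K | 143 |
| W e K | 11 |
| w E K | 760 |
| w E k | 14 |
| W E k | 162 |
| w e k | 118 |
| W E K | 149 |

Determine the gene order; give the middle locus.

k

The two most frequent reciprocal classes, W e k and w E K, are the parental types, so the F1 was W e k / w E K.
The two rarest classes, W e K and w E k, are the double crossovers. Comparing them with the parentals, only the k allele has switched, so k is the middle locus and the order is e – k – w.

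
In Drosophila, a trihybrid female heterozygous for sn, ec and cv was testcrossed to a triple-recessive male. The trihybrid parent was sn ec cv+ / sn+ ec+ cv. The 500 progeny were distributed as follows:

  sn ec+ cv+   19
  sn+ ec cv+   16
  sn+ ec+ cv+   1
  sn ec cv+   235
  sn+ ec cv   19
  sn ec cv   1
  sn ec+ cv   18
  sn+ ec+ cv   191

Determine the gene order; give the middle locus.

cv

The two rarest classes, sn ec cv and sn+ ec+ cv+, are the double crossovers. Comparing them with the parentals, only the cv allele has switched, so cv is the middle locus and the order is ec – cv – sn.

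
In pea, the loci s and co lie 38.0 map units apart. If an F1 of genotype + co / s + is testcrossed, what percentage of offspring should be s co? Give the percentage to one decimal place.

A map distance of 38.0 map units corresponds to a recombination frequency of 0.380.
The F1 is + co / s +, so s co is a recombinant gamete class with expected frequency r/2 = 0.380/2 = 0.1900.
That is 0.1900 = 19.0% of the progeny.

19.0%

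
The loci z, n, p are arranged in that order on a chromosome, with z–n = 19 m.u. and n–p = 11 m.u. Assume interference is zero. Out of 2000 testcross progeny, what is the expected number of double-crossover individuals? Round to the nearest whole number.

42

Map distances give recombination frequencies of 0.190 and 0.110 for the two intervals.
With no interference, expected double-crossover frequency = 0.190 × 0.110 = 0.02090.
Expected number = 0.02090 × 2000 = 41.80 ≈ 42.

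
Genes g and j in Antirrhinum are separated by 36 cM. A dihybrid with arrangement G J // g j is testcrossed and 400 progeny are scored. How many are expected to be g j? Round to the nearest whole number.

A map distance of 36 cM corresponds to a recombination frequency of 0.360.
The F1 is G J / g j, so g j is a parental gamete class with expected frequency (1 − r)/2 = 0.640/2 = 0.3200.
Expected number = 0.3200 × 400 = 128.00 ≈ 128.

128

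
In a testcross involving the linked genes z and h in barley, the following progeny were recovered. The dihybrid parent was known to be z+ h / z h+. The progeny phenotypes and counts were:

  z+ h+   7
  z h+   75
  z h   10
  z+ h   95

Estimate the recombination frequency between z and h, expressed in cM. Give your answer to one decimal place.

The recombinant classes are z+ h+ and z h: 7 + 10 = 17.
Recombination frequency = 17/187 = 0.0909 ≈ 9.1%, i.e. 9.1 cM.

9.1 cM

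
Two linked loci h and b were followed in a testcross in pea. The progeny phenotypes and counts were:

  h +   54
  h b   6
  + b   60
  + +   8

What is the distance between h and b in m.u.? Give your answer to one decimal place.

10.9 m.u.

The two most frequent classes, + b (60) and h + (54), are the parental types, so the F1 was + b / h +.
The recombinant classes are + + and h b: 8 + 6 = 14.
Recombination frequency = 14/128 = 0.1094 ≈ 10.9%, i.e. 10.9 m.u.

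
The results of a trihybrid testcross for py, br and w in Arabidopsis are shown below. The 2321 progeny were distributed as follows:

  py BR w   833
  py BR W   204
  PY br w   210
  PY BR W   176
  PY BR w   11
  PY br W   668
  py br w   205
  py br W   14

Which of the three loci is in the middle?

py

The two most frequent reciprocal classes, PY br W and py BR w, are the parental types, so the F1 was PY br W / py BR w.
The two rarest classes, py br W and PY BR w, are the double crossovers. Comparing them with the parentals, only the py allele has switched, so py is the middle locus and the order is w – py – br.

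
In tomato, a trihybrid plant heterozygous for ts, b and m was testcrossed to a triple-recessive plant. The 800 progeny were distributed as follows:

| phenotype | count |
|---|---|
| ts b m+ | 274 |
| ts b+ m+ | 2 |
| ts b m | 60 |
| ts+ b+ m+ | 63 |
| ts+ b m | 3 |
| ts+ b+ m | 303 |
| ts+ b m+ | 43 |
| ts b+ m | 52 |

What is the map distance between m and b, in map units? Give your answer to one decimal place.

16.0 map units

The two most frequent reciprocal classes, ts b m+ and ts+ b+ m, are the parental types, so the F1 was ts b m+ / ts+ b+ m.
The two rarest classes, ts b+ m+ and ts+ b m, are the double crossovers. Comparing them with the parentals, only the b allele has switched, so b is the middle locus and the order is m – b – ts.
Crossovers in the m–b interval produce the single-crossover classes ts b m and ts+ b+ m+ (60 + 63 = 123) plus the double crossovers (5).
RF(m–b) = (123 + 5) / 800 = 128/800 = 0.1600 → 16.0 map units.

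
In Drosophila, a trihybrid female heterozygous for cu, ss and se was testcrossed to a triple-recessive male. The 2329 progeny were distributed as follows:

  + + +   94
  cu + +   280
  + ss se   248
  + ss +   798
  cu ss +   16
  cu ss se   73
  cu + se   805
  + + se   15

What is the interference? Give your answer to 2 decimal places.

0.35

The two most frequent reciprocal classes, cu + se and + ss +, are the parental types, so the F1 was cu + se / + ss +.
The two rarest classes, + + se and cu ss +, are the double crossovers. Comparing them with the parentals, only the cu allele has switched, so cu is the middle locus and the order is ss – cu – se.
ss–cu: (167 + 31)/2329 = 0.0850; cu–se: (528 + 31)/2329 = 0.2400.
Expected DCO frequency = 0.0850 × 0.2400 ≈ 0.02040; observed = 31/2329 ≈ 0.01331.
Coefficient of coincidence = 0.01331/0.02040 ≈ 0.65; interference = 1 − 0.65 = 0.35.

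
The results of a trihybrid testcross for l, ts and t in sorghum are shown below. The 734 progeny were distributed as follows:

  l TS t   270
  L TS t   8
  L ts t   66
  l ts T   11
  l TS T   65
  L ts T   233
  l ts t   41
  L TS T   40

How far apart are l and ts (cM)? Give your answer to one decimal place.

13.6 cM

The two most frequent reciprocal classes, l TS t and L ts T, are the parental types, so the F1 was l TS t / L ts T.
The two rarest classes, L TS t and l ts T, are the double crossovers. Comparing them with the parentals, only the l allele has switched, so l is the middle locus and the order is ts – l – t.
Crossovers in the ts–l interval produce the single-crossover classes l ts t and L TS T (41 + 40 = 81) plus the double crossovers (19).
RF(ts–l) = (81 + 19) / 734 = 100/734 = 0.1362 → 13.6 cM.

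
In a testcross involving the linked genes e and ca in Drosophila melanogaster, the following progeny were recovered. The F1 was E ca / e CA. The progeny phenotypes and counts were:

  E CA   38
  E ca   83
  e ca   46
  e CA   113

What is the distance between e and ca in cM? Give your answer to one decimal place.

The recombinant classes are E CA and e ca: 38 + 46 = 84.
Recombination frequency = 84/280 = 0.3000 ≈ 30.0%, i.e. 30.0 cM.

30.0 cM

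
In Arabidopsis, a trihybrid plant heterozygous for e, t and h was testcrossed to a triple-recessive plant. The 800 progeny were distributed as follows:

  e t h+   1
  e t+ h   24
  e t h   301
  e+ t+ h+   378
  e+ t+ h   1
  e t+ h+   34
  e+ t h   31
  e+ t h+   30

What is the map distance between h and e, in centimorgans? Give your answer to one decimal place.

The two most frequent reciprocal classes, e t h and e+ t+ h+, are the parental types, so the F1 was e t h / e+ t+ h+.
The two rarest classes, e t h+ and e+ t+ h, are the double crossovers. Comparing them with the parentals, only the h allele has switched, so h is the middle locus and the order is t – h – e.
Crossovers in the h–e interval produce the single-crossover classes e+ t h and e t+ h+ (31 + 34 = 65) plus the double crossovers (2).
RF(h–e) = (65 + 2) / 800 = 67/800 = 0.0838 → 8.4 centimorgans.

8.4 centimorgans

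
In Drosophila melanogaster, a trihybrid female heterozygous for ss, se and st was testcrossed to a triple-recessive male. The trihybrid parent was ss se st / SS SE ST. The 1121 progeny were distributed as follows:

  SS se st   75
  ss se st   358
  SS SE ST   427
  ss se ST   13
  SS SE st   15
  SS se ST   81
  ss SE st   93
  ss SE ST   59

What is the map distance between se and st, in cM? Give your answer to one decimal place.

The two rarest classes, ss se ST and SS SE st, are the double crossovers. Comparing them with the parentals, only the st allele has switched, so st is the middle locus and the order is se – st – ss.
Crossovers in the se–st interval produce the single-crossover classes ss SE st and SS se ST (93 + 81 = 174) plus the double crossovers (28).
RF(se–st) = (174 + 28) / 1121 = 202/1121 = 0.1802 → 18.0 cM.

18.0 cM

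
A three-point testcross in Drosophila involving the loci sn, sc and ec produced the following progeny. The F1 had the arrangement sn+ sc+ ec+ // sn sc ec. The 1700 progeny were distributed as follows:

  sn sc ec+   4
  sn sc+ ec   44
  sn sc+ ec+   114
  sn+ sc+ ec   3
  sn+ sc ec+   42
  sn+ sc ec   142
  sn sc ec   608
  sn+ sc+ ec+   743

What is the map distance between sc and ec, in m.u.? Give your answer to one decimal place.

The two rarest classes, sn+ sc+ ec and sn sc ec+, are the double crossovers. Comparing them with the parentals, only the ec allele has switched, so ec is the middle locus and the order is sn – ec – sc.
Crossovers in the ec–sc interval produce the single-crossover classes sn+ sc ec+ and sn sc+ ec (42 + 44 = 86) plus the double crossovers (7).
RF(ec–sc) = (86 + 7) / 1700 = 93/1700 = 0.0547 → 5.5 m.u.

5.5 m.u.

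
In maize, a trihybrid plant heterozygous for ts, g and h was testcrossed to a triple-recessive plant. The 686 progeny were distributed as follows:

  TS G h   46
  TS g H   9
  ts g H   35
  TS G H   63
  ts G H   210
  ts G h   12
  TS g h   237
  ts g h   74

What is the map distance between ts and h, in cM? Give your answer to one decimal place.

The two most frequent reciprocal classes, ts G H and TS g h, are the parental types, so the F1 was ts G H / TS g h.
The two rarest classes, ts G h and TS g H, are the double crossovers. Comparing them with the parentals, only the h allele has switched, so h is the middle locus and the order is ts – h – g.
Crossovers in the ts–h interval produce the single-crossover classes TS G H and ts g h (63 + 74 = 137) plus the double crossovers (21).
RF(ts–h) = (137 + 21) / 686 = 158/686 = 0.2303 → 23.0 cM.

23.0 cM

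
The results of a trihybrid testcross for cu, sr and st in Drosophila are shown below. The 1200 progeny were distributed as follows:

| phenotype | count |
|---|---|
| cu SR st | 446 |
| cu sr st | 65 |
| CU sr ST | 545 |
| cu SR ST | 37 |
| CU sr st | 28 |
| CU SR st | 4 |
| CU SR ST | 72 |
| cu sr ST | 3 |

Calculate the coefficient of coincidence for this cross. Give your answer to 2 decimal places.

The two most frequent reciprocal classes, CU sr ST and cu SR st, are the parental types, so the F1 was CU sr ST / cu SR st.
The two rarest classes, cu sr ST and CU SR st, are the double crossovers. Comparing them with the parentals, only the cu allele has switched, so cu is the middle locus and the order is st – cu – sr.
st–cu: (65 + 7)/1200 = 0.0600; cu–sr: (137 + 7)/1200 = 0.1200.
Expected DCO frequency = 0.0600 × 0.1200 ≈ 0.00720; observed = 7/1200 ≈ 0.00583.
Coefficient of coincidence = 0.00583/0.00720 ≈ 0.81.

0.81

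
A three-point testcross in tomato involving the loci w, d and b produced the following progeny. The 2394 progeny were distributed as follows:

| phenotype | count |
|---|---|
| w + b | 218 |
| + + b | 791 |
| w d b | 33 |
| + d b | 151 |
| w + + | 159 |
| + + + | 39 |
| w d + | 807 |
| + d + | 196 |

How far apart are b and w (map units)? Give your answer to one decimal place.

The two most frequent reciprocal classes, w d + and + + b, are the parental types, so the F1 was w d + / + + b.
The two rarest classes, w d b and + + +, are the double crossovers. Comparing them with the parentals, only the b allele has switched, so b is the middle locus and the order is d – b – w.
Crossovers in the b–w interval produce the single-crossover classes + d + and w + b (196 + 218 = 414) plus the double crossovers (72).
RF(b–w) = (414 + 72) / 2394 = 486/2394 = 0.2030 → 20.3 map units.

20.3 map units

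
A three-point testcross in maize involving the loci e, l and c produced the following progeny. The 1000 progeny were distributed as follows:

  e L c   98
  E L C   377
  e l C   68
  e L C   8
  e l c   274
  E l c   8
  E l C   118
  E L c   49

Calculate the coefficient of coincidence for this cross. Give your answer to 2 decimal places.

0.52

The two most frequent reciprocal classes, e l c and E L C, are the parental types, so the F1 was e l c / E L C.
The two rarest classes, E l c and e L C, are the double crossovers. Comparing them with the parentals, only the e allele has switched, so e is the middle locus and the order is c – e – l.
c–e: (117 + 16)/1000 = 0.1330; e–l: (216 + 16)/1000 = 0.2320.
Expected DCO frequency = 0.1330 × 0.2320 ≈ 0.03086; observed = 16/1000 ≈ 0.01600.
Coefficient of coincidence = 0.01600/0.03086 ≈ 0.52.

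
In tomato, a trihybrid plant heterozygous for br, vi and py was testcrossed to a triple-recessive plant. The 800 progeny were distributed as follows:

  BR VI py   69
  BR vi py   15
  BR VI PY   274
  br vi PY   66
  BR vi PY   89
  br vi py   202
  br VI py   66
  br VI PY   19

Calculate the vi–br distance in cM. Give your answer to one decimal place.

The two most frequent reciprocal classes, BR VI PY and br vi py, are the parental types, so the F1 was BR VI PY / br vi py.
The two rarest classes, br VI PY and BR vi py, are the double crossovers. Comparing them with the parentals, only the br allele has switched, so br is the middle locus and the order is vi – br – py.
Crossovers in the vi–br interval produce the single-crossover classes BR vi PY and br VI py (89 + 66 = 155) plus the double crossovers (34).
RF(vi–br) = (155 + 34) / 800 = 189/800 = 0.2362 → 23.6 cM.

23.6 cM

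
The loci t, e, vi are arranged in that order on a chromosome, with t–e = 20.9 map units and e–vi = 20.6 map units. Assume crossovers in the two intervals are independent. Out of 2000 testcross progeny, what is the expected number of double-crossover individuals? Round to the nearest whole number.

86

Map distances give recombination frequencies of 0.209 and 0.206 for the two intervals.
With no interference, expected double-crossover frequency = 0.209 × 0.206 = 0.04305.
Expected number = 0.04305 × 2000 = 86.11 ≈ 86.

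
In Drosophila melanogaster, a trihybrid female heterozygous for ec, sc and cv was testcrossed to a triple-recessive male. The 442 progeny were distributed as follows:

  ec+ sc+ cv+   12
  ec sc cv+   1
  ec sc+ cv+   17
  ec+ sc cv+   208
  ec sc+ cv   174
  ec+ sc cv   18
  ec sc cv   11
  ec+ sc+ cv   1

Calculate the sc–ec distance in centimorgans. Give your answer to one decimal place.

The two most frequent reciprocal classes, ec sc+ cv and ec+ sc cv+, are the parental types, so the F1 was ec sc+ cv / ec+ sc cv+.
The two rarest classes, ec+ sc+ cv and ec sc cv+, are the double crossovers. Comparing them with the parentals, only the ec allele has switched, so ec is the middle locus and the order is sc – ec – cv.
Crossovers in the sc–ec interval produce the single-crossover classes ec sc cv and ec+ sc+ cv+ (11 + 12 = 23) plus the double crossovers (2).
RF(sc–ec) = (23 + 2) / 442 = 25/442 = 0.0566 → 5.7 centimorgans.

5.7 centimorgans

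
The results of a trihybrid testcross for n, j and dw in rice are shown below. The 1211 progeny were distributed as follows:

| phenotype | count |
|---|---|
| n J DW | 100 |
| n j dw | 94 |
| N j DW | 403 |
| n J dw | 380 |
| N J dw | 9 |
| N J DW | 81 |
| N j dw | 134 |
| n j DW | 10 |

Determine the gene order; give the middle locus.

The two most frequent reciprocal classes, n J dw and N j DW, are the parental types, so the F1 was n J dw / N j DW.
The two rarest classes, N J dw and n j DW, are the double crossovers. Comparing them with the parentals, only the n allele has switched, so n is the middle locus and the order is dw – n – j.

n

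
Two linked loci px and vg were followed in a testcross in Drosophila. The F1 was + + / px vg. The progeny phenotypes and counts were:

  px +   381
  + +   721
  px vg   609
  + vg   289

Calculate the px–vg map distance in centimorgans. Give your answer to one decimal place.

The recombinant classes are + vg and px +: 289 + 381 = 670.
Recombination frequency = 670/2000 = 0.3350 ≈ 33.5%, i.e. 33.5 centimorgans.

33.5 centimorgans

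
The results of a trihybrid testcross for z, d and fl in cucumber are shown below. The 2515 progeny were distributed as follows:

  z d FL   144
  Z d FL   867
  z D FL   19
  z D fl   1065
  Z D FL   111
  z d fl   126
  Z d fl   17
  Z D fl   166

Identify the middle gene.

fl

The two most frequent reciprocal classes, z D fl and Z d FL, are the parental types, so the F1 was z D fl / Z d FL.
The two rarest classes, z D FL and Z d fl, are the double crossovers. Comparing them with the parentals, only the fl allele has switched, so fl is the middle locus and the order is d – fl – z.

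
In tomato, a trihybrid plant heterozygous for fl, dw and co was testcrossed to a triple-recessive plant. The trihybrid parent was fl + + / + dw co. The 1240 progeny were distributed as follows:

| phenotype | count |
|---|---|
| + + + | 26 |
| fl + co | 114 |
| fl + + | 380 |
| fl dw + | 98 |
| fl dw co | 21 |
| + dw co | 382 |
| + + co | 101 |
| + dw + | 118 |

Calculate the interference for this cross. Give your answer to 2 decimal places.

0.15

The two rarest classes, + + + and fl dw co, are the double crossovers. Comparing them with the parentals, only the fl allele has switched, so fl is the middle locus and the order is co – fl – dw.
co–fl: (232 + 47)/1240 = 0.2250; fl–dw: (199 + 47)/1240 = 0.1984.
Expected DCO frequency = 0.2250 × 0.1984 ≈ 0.04464; observed = 47/1240 ≈ 0.03790.
Coefficient of coincidence = 0.03790/0.04464 ≈ 0.85; interference = 1 − 0.85 = 0.15.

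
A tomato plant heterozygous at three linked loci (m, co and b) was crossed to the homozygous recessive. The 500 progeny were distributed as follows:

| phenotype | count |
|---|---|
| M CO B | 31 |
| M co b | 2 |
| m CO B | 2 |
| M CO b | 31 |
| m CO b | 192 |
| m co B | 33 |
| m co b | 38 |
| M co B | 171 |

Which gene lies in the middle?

b

The two most frequent reciprocal classes, m CO b and M co B, are the parental types, so the F1 was m CO b / M co B.
The two rarest classes, m CO B and M co b, are the double crossovers. Comparing them with the parentals, only the b allele has switched, so b is the middle locus and the order is m – b – co.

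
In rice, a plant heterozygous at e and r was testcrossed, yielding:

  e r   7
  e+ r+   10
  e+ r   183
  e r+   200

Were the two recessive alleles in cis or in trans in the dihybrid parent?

trans

The two most frequent classes are e+ r (183) and e r+ (200); these are the parental (non-recombinant) types.
So the F1 carried e+ r on one chromosome and e r+ on the other — the recessive alleles are on opposite chromosomes (trans / repulsion).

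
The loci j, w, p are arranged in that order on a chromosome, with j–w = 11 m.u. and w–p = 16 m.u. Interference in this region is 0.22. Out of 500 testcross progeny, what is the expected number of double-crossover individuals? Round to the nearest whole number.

7

Map distances give recombination frequencies of 0.110 and 0.160 for the two intervals.
With interference 0.22 (so coincidence = 0.78), expected double-crossover frequency = 0.110 × 0.160 × 0.78 = 0.01373.
Expected number = 0.01373 × 500 = 6.86 ≈ 7.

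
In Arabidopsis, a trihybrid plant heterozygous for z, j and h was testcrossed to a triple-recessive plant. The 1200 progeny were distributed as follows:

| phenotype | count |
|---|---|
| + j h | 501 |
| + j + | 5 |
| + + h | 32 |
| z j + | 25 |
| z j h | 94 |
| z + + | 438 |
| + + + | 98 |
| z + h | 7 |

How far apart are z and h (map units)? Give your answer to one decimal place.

The two most frequent reciprocal classes, + j h and z + +, are the parental types, so the F1 was + j h / z + +.
The two rarest classes, + j + and z + h, are the double crossovers. Comparing them with the parentals, only the h allele has switched, so h is the middle locus and the order is j – h – z.
Crossovers in the h–z interval produce the single-crossover classes z j h and + + + (94 + 98 = 192) plus the double crossovers (12).
RF(h–z) = (192 + 12) / 1200 = 204/1200 = 0.1700 → 17.0 map units.

17.0 map units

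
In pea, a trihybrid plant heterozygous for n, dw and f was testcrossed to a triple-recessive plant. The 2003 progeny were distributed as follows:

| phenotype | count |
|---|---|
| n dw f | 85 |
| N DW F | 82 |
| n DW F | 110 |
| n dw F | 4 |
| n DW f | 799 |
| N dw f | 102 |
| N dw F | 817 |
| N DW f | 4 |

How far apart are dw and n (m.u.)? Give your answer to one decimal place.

8.7 m.u.

The two most frequent reciprocal classes, n DW f and N dw F, are the parental types, so the F1 was n DW f / N dw F.
The two rarest classes, N DW f and n dw F, are the double crossovers. Comparing them with the parentals, only the n allele has switched, so n is the middle locus and the order is dw – n – f.
Crossovers in the dw–n interval produce the single-crossover classes n dw f and N DW F (85 + 82 = 167) plus the double crossovers (8).
RF(dw–n) = (167 + 8) / 2003 = 175/2003 = 0.0874 → 8.7 m.u.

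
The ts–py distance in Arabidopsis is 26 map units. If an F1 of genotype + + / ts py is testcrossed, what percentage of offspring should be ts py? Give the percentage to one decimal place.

37.0%

A map distance of 26 map units corresponds to a recombination frequency of 0.260.
The F1 is + + / ts py, so ts py is a parental gamete class with expected frequency (1 − r)/2 = 0.740/2 = 0.3700.
That is 0.3700 = 37.0% of the progeny.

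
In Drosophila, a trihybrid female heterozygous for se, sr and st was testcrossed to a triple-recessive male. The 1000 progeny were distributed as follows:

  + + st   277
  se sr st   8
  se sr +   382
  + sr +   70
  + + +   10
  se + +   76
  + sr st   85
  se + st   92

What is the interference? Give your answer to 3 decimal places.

0.441

The two most frequent reciprocal classes, + + st and se sr +, are the parental types, so the F1 was + + st / se sr +.
The two rarest classes, + + + and se sr st, are the double crossovers. Comparing them with the parentals, only the st allele has switched, so st is the middle locus and the order is sr – st – se.
sr–st: (161 + 18)/1000 = 0.1790; st–se: (162 + 18)/1000 = 0.1800.
Expected DCO frequency = 0.1790 × 0.1800 ≈ 0.03222; observed = 18/1000 ≈ 0.01800.
Coefficient of coincidence = 0.01800/0.03222 ≈ 0.559; interference = 1 − 0.559 = 0.441.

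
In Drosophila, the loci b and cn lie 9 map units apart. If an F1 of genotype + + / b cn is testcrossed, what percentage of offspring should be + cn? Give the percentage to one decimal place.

4.5%

A map distance of 9 map units corresponds to a recombination frequency of 0.090.
The F1 is + + / b cn, so + cn is a recombinant gamete class with expected frequency r/2 = 0.090/2 = 0.0450.
That is 0.0450 = 4.5% of the progeny.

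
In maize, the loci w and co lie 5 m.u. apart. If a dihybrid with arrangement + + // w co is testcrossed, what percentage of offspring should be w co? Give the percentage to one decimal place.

47.5%

A map distance of 5 m.u. corresponds to a recombination frequency of 0.050.
The F1 is + + / w co, so w co is a parental gamete class with expected frequency (1 − r)/2 = 0.950/2 = 0.4750.
That is 0.4750 = 47.5% of the progeny.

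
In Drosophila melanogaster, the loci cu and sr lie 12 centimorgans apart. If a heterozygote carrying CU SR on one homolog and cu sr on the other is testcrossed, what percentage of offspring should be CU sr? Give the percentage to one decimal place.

6.0%

A map distance of 12 centimorgans corresponds to a recombination frequency of 0.120.
The F1 is CU SR / cu sr, so CU sr is a recombinant gamete class with expected frequency r/2 = 0.120/2 = 0.0600.
That is 0.0600 = 6.0% of the progeny.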